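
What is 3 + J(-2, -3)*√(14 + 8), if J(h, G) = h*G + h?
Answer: 3 + 4*√22 ≈ 21.762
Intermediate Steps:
J(h, G) = h + G*h (J(h, G) = G*h + h = h + G*h)
3 + J(-2, -3)*√(14 + 8) = 3 + (-2*(1 - 3))*√(14 + 8) = 3 + (-2*(-2))*√22 = 3 + 4*√22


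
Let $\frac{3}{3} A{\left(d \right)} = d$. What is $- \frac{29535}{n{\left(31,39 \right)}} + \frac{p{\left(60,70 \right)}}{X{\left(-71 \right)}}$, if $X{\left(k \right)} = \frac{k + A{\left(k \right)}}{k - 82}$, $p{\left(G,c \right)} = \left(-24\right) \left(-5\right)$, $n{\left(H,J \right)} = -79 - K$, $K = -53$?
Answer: $\frac{2335665}{1846} \approx 1265.3$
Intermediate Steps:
$A{\left(d \right)} = d$
$n{\left(H,J \right)} = -26$ ($n{\left(H,J \right)} = -79 - -53 = -79 + 53 = -26$)
$p{\left(G,c \right)} = 120$
$X{\left(k \right)} = \frac{2 k}{-82 + k}$ ($X{\left(k \right)} = \frac{k + k}{k - 82} = \frac{2 k}{-82 + k}$)
$- \frac{29535}{n{\left(31,39 \right)}} + \frac{p{\left(60,70 \right)}}{X{\left(-71 \right)}} = - \frac{29535}{-26} + \frac{120}{2 \left(-71\right) \frac{1}{-82 - 71}} = \left(-29535\right) \left(- \frac{1}{26}\right) + \frac{120}{2 \left(-71\right) \frac{1}{-153}} = \frac{29535}{26} + \frac{120}{2 \left(-71\right) \left(- \frac{1}{153}\right)} = \frac{29535}{26} + \frac{120}{\frac{142}{153}} = \frac{29535}{26} + 120 \cdot \frac{153}{142} = \frac{29535}{26} + \frac{9180}{71} = \frac{2335665}{1846}$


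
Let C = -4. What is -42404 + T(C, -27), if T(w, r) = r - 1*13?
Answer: -42444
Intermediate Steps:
T(w, r) = -13 + r (T(w, r) = r - 13 = -13 + r)
-42404 + T(C, -27) = -42404 + (-13 - 27) = -42404 - 40 = -42444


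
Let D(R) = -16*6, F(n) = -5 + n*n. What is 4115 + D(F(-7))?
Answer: 4019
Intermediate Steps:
F(n) = -5 + n²
D(R) = -96
4115 + D(F(-7)) = 4115 - 96 = 4019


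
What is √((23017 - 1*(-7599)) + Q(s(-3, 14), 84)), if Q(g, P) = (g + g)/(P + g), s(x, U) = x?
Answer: 7*√50610/9 ≈ 174.97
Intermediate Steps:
Q(g, P) = 2*g/(P + g) (Q(g, P) = (2*g)/(P + g) = 2*g/(P + g))
√((23017 - 1*(-7599)) + Q(s(-3, 14), 84)) = √((23017 - 1*(-7599)) + 2*(-3)/(84 - 3)) = √((23017 + 7599) + 2*(-3)/81) = √(30616 + 2*(-3)*(1/81)) = √(30616 - 2/27) = √(826630/27) = 7*√50610/9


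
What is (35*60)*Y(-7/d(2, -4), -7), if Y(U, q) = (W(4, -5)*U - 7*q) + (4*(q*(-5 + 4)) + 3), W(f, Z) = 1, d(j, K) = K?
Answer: 171675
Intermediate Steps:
Y(U, q) = 3 + U - 11*q (Y(U, q) = (1*U - 7*q) + (4*(q*(-5 + 4)) + 3) = (U - 7*q) + (4*(q*(-1)) + 3) = (U - 7*q) + (4*(-q) + 3) = (U - 7*q) + (-4*q + 3) = (U - 7*q) + (3 - 4*q) = 3 + U - 11*q)
(35*60)*Y(-7/d(2, -4), -7) = (35*60)*(3 - 7/(-4) - 11*(-7)) = 2100*(3 - 7*(-1/4) + 77) = 2100*(3 + 7/4 + 77) = 2100*(327/4) = 171675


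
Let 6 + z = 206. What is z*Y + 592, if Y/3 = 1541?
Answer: 925192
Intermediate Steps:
z = 200 (z = -6 + 206 = 200)
Y = 4623 (Y = 3*1541 = 4623)
z*Y + 592 = 200*4623 + 592 = 924600 + 592 = 925192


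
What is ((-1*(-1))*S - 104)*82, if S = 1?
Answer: -8446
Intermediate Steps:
((-1*(-1))*S - 104)*82 = (-1*(-1)*1 - 104)*82 = (1*1 - 104)*82 = (1 - 104)*82 = -103*82 = -8446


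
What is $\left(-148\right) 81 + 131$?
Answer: $-11857$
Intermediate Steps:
$\left(-148\right) 81 + 131 = -11988 + 131 = -11857$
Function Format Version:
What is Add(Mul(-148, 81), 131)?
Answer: -11857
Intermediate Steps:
Add(Mul(-148, 81), 131) = Add(-11988, 131) = -11857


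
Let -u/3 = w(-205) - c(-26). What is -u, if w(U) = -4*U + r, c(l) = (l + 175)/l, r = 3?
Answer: 64641/26 ≈ 2486.2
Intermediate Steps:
c(l) = (175 + l)/l
w(U) = 3 - 4*U (w(U) = -4*U + 3 = 3 - 4*U)
u = -64641/26 (u = -3*((3 - 4*(-205)) - (175 - 26)/(-26)) = -3*((3 + 820) - (-1)*149/26) = -3*(823 - 1*(-149/26)) = -3*(823 + 149/26) = -3*21547/26 = -64641/26 ≈ -2486.2)
-u = -1*(-64641/26) = 64641/26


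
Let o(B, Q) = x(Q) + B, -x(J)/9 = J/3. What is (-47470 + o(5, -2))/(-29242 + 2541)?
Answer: 47459/26701 ≈ 1.7774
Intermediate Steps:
x(J) = -3*J (x(J) = -9*J/3 = -3*J)
o(B, Q) = B - 3*Q (o(B, Q) = -3*Q + B = B - 3*Q)
(-47470 + o(5, -2))/(-29242 + 2541) = (-47470 + (5 - 3*(-2)))/(-29242 + 2541) = (-47470 + (5 + 6))/(-26701) = (-47470 + 11)*(-1/26701) = -47459*(-1/26701) = 47459/26701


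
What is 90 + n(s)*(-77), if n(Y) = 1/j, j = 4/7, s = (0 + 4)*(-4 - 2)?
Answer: -179/4 ≈ -44.750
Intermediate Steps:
s = -24 (s = 4*(-6) = -24)
j = 4/7 (j = 4*(⅐) = 4/7 ≈ 0.57143)
n(Y) = 7/4 (n(Y) = 1/(4/7) = 7/4)
90 + n(s)*(-77) = 90 + (7/4)*(-77) = 90 - 539/4 = -179/4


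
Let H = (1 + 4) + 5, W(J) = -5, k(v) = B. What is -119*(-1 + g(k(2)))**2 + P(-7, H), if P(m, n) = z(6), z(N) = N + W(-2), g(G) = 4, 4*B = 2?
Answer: -1070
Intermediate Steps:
B = 1/2 (B = (1/4)*2 = 1/2 ≈ 0.50000)
k(v) = 1/2
H = 10 (H = 5 + 5 = 10)
z(N) = -5 + N (z(N) = N - 5 = -5 + N)
P(m, n) = 1 (P(m, n) = -5 + 6 = 1)
-119*(-1 + g(k(2)))**2 + P(-7, H) = -119*(-1 + 4)**2 + 1 = -119*3**2 + 1 = -119*9 + 1 = -1071 + 1 = -1070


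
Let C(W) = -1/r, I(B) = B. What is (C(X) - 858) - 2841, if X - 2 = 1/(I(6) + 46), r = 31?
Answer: -114670/31 ≈ -3699.0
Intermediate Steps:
X = 105/52 (X = 2 + 1/(6 + 46) = 2 + 1/52 = 105/52 ≈ 2.0192)
C(W) = -1/31
(C(X) - 858) - 2841 = (-1/31 - 858) - 2841 = -26599/31 - 2841 = -114670/31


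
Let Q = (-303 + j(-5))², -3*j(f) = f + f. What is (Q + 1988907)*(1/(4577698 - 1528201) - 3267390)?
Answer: -186408193279069961756/27445473 ≈ -6.7919e+12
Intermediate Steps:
j(f) = -2*f/3 (j(f) = -(f + f)/3 = -2*f/3)
Q = 808201/9 (Q = (-303 - ⅔*(-5))² = (-303 + 10/3)² = (-899/3)² = 808201/9 ≈ 89800.)
(Q + 1988907)*(1/(4577698 - 1528201) - 3267390) = (808201/9 + 1988907)*(1/(4577698 - 1528201) - 3267390) = 18708364*(1/3049497 - 3267390)/9 = (18708364/9)*(-9963896002829/3049497) = -186408193279069961756/27445473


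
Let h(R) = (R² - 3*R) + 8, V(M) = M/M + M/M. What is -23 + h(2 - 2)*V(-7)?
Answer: -7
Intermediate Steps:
V(M) = 2 (V(M) = 1 + 1 = 2)
h(R) = 8 + R² - 3*R
-23 + h(2 - 2)*V(-7) = -23 + (8 + (2 - 2)² - 3*(2 - 2))*2 = -23 + (8 + 0² - 3*0)*2 = -23 + (8 + 0 + 0)*2 = -23 + 8*2 = -23 + 16 = -7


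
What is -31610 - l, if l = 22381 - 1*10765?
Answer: -43226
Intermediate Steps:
l = 11616 (l = 22381 - 10765 = 11616)
-31610 - l = -31610 - 1*11616 = -31610 - 11616 = -43226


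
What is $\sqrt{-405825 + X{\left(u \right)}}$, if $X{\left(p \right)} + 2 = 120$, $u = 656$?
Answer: $i \sqrt{405707} \approx 636.95 i$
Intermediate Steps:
$X{\left(p \right)} = 118$ ($X{\left(p \right)} = -2 + 120 = 118$)
$\sqrt{-405825 + X{\left(u \right)}} = \sqrt{-405825 + 118} = \sqrt{-405707} = i \sqrt{405707}$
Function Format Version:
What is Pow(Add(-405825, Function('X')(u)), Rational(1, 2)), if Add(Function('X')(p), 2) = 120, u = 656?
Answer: Mul(I, Pow(405707, Rational(1, 2))) ≈ Mul(636.95, I)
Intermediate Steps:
Function('X')(p) = 118 (Function('X')(p) = Add(-2, 120) = 118)
Pow(Add(-405825, Function('X')(u)), Rational(1, 2)) = Pow(Add(-405825, 118), Rational(1, 2)) = Pow(-405707, Rational(1, 2)) = Mul(I, Pow(405707, Rational(1, 2)))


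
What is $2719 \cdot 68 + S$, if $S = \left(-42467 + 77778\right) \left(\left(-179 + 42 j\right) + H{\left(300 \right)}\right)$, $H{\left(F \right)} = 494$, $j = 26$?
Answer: $49867469$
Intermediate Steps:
$S = 49682577$ ($S = \left(-42467 + 77778\right) \left(\left(-179 + 42 \cdot 26\right) + 494\right) = 35311 \left(\left(-179 + 1092\right) + 494\right) = 35311 \left(913 + 494\right) = 35311 \cdot 1407 = 49682577$)
$2719 \cdot 68 + S = 2719 \cdot 68 + 49682577 = 184892 + 49682577 = 49867469$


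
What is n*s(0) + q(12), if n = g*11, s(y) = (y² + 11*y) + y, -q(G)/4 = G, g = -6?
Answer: -48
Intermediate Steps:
q(G) = -4*G
s(y) = y² + 12*y
n = -66 (n = -6*11 = -66)
n*s(0) + q(12) = -0*(12 + 0) - 4*12 = -0*12 - 48 = -66*0 - 48 = 0 - 48 = -48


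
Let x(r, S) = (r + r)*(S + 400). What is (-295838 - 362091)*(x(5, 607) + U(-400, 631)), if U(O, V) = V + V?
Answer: -7455651428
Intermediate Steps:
U(O, V) = 2*V
x(r, S) = 2*r*(400 + S) (x(r, S) = (2*r)*(400 + S) = 2*r*(400 + S))
(-295838 - 362091)*(x(5, 607) + U(-400, 631)) = (-295838 - 362091)*(2*5*(400 + 607) + 2*631) = -657929*(2*5*1007 + 1262) = -657929*(10070 + 1262) = -657929*11332 = -7455651428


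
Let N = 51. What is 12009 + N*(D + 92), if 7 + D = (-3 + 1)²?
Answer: 16548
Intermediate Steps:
D = -3 (D = -7 + (-3 + 1)² = -7 + (-2)² = -7 + 4 = -3)
12009 + N*(D + 92) = 12009 + 51*(-3 + 92) = 12009 + 51*89 = 12009 + 4539 = 16548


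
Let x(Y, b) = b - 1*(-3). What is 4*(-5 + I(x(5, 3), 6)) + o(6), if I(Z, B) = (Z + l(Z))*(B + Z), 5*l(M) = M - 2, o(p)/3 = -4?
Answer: 1472/5 ≈ 294.40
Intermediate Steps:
o(p) = -12 (o(p) = 3*(-4) = -12)
l(M) = -2/5 + M/5 (l(M) = (M - 2)/5 = (-2 + M)/5 = -2/5 + M/5)
x(Y, b) = 3 + b (x(Y, b) = b + 3 = 3 + b)
I(Z, B) = (-2/5 + 6*Z/5)*(B + Z) (I(Z, B) = (Z + (-2/5 + Z/5))*(B + Z) = (-2/5 + 6*Z/5)*(B + Z))
4*(-5 + I(x(5, 3), 6)) + o(6) = 4*(-5 + (-2/5*6 - 2*(3 + 3)/5 + 6*(3 + 3)**2/5 + (6/5)*6*(3 + 3))) - 12 = 4*(-5 + (-12/5 - 2/5*6 + (6/5)*6**2 + (6/5)*6*6)) - 12 = 4*(-5 + (-12/5 - 12/5 + (6/5)*36 + 216/5)) - 12 = 4*(-5 + (-12/5 - 12/5 + 216/5 + 216/5)) - 12 = 4*(-5 + 408/5) - 12 = 4*(383/5) - 12 = 1532/5 - 12 = 1472/5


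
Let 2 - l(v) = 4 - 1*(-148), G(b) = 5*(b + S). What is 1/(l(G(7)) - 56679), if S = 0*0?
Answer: -1/56829 ≈ -1.7597e-5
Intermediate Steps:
S = 0
G(b) = 5*b (G(b) = 5*(b + 0) = 5*b)
l(v) = -150 (l(v) = 2 - (4 - 1*(-148)) = 2 - (4 + 148) = 2 - 1*152 = 2 - 152 = -150)
1/(l(G(7)) - 56679) = 1/(-150 - 56679) = 1/(-56829) = -1/56829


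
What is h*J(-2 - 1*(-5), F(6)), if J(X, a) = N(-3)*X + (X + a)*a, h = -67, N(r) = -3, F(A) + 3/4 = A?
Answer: -36783/16 ≈ -2298.9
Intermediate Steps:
F(A) = -¾ + A
J(X, a) = -3*X + a*(X + a) (J(X, a) = -3*X + (X + a)*a = -3*X + a*(X + a))
h*J(-2 - 1*(-5), F(6)) = -67*((-¾ + 6)² - 3*(-2 - 1*(-5)) + (-2 - 1*(-5))*(-¾ + 6)) = -67*((21/4)² - 3*(-2 + 5) + (-2 + 5)*(21/4)) = -67*(441/16 - 3*3 + 3*(21/4)) = -67*(441/16 - 9 + 63/4) = -67*549/16 = -36783/16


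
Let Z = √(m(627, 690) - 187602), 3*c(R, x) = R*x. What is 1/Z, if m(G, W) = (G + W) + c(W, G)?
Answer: -I*√187/2805 ≈ -0.0048752*I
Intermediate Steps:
c(R, x) = R*x/3 (c(R, x) = (R*x)/3 = R*x/3)
m(G, W) = G + W + G*W/3 (m(G, W) = (G + W) + W*G/3 = (G + W) + G*W/3 = G + W + G*W/3)
Z = 15*I*√187 (Z = √((627 + 690 + (⅓)*627*690) - 187602) = √((627 + 690 + 144210) - 187602) = √(145527 - 187602) = √(-42075) = 15*I*√187 ≈ 205.12*I)
1/Z = 1/(15*I*√187) = -I*√187/2805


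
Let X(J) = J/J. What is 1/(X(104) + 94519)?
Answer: 1/94520 ≈ 1.0580e-5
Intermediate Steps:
X(J) = 1
1/(X(104) + 94519) = 1/(1 + 94519) = 1/94520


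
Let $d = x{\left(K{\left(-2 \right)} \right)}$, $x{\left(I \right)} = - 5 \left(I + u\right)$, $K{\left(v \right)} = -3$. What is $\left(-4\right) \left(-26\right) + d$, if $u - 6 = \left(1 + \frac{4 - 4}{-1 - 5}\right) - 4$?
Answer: $104$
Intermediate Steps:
$u = 3$ ($u = 6 - \left(3 - \frac{4 - 4}{-1 - 5}\right) = 6 + \left(\left(1 + \frac{0}{-6}\right) - 4\right) = 6 + \left(\left(1 + 0 \left(- \frac{1}{6}\right)\right) - 4\right) = 6 + \left(\left(1 + 0\right) - 4\right) = 6 + \left(1 - 4\right) = 6 - 3 = 3$)
$x{\left(I \right)} = -15 - 5 I$ ($x{\left(I \right)} = - 5 \left(I + 3\right) = - 5 \left(3 + I\right) = -15 - 5 I$)
$d = 0$ ($d = -15 - -15 = -15 + 15 = 0$)
$\left(-4\right) \left(-26\right) + d = \left(-4\right) \left(-26\right) + 0 = 104 + 0 = 104$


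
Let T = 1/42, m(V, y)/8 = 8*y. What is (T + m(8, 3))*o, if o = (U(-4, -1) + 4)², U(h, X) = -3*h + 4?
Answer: 1613000/21 ≈ 76810.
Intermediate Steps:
m(V, y) = 64*y (m(V, y) = 8*(8*y) = 64*y)
T = 1/42 ≈ 0.023810
U(h, X) = 4 - 3*h
o = 400 (o = ((4 - 3*(-4)) + 4)² = ((4 + 12) + 4)² = (16 + 4)² = 20² = 400)
(T + m(8, 3))*o = (1/42 + 64*3)*400 = (1/42 + 192)*400 = (8065/42)*400 = 1613000/21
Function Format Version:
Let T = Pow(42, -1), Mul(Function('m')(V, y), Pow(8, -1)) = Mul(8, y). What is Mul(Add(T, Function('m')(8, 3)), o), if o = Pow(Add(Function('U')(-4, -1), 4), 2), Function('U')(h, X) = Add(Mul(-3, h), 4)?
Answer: Rational(1613000, 21) ≈ 76810.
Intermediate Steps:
Function('m')(V, y) = Mul(64, y) (Function('m')(V, y) = Mul(8, Mul(8, y)) = Mul(64, y))
T = Rational(1, 42) ≈ 0.023810
Function('U')(h, X) = Add(4, Mul(-3, h))
o = 400 (o = Pow(Add(Add(4, Mul(-3, -4)), 4), 2) = Pow(Add(Add(4, 12), 4), 2) = Pow(Add(16, 4), 2) = Pow(20, 2) = 400)
Mul(Add(T, Function('m')(8, 3)), o) = Mul(Add(Rational(1, 42), Mul(64, 3)), 400) = Mul(Add(Rational(1, 42), 192), 400) = Mul(Rational(8065, 42), 400) = Rational(1613000, 21)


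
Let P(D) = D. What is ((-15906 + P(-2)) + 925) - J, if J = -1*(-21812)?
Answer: -36795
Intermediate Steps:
J = 21812
((-15906 + P(-2)) + 925) - J = ((-15906 - 2) + 925) - 1*21812 = (-15908 + 925) - 21812 = -14983 - 21812 = -36795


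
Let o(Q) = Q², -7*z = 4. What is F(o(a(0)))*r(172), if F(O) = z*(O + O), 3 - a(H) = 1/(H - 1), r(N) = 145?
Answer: -18560/7 ≈ -2651.4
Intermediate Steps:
z = -4/7 (z = -⅐*4 = -4/7 ≈ -0.57143)
a(H) = 3 - 1/(-1 + H) (a(H) = 3 - 1/(H - 1) = 3 - 1/(-1 + H))
F(O) = -8*O/7 (F(O) = -4*(O + O)/7 = -8*O/7)
F(o(a(0)))*r(172) = -8*(-4 + 3*0)²/(-1 + 0)²/7*145 = -8*(-4 + 0)²/7*145 = -8*(-1*(-4))²/7*145 = -8/7*4²*145 = -8/7*16*145 = -128/7*145 = -18560/7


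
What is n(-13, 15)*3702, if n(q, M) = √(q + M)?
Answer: 3702*√2 ≈ 5235.4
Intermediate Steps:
n(q, M) = √(M + q)
n(-13, 15)*3702 = √(15 - 13)*3702 = √2*3702 = 3702*√2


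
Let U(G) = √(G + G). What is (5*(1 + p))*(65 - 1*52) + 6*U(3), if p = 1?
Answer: 130 + 6*√6 ≈ 144.70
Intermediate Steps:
U(G) = √2*√G (U(G) = √(2*G) = √2*√G)
(5*(1 + p))*(65 - 1*52) + 6*U(3) = (5*(1 + 1))*(65 - 1*52) + 6*(√2*√3) = (5*2)*(65 - 52) + 6*√6 = 10*13 + 6*√6 = 130 + 6*√6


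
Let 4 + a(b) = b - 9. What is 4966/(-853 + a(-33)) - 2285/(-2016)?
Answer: -7957241/1812384 ≈ -4.3905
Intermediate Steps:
a(b) = -13 + b (a(b) = -4 + (b - 9) = -4 + (-9 + b) = -13 + b)
4966/(-853 + a(-33)) - 2285/(-2016) = 4966/(-853 + (-13 - 33)) - 2285/(-2016) = 4966/(-853 - 46) - 2285*(-1/2016) = 4966/(-899) + 2285/2016 = 4966*(-1/899) + 2285/2016 = -4966/899 + 2285/2016 = -7957241/1812384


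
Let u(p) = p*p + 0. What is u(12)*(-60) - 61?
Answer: -8701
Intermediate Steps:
u(p) = p² (u(p) = p² + 0 = p²)
u(12)*(-60) - 61 = 12²*(-60) - 61 = 144*(-60) - 61 = -8640 - 61 = -8701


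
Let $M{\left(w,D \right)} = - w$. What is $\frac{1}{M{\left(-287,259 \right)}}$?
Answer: $\frac{1}{287} \approx 0.0034843$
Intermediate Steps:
$\frac{1}{M{\left(-287,259 \right)}} = \frac{1}{\left(-1\right) \left(-287\right)} = \frac{1}{287}$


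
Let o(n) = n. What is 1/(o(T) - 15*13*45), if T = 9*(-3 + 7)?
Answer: -1/8739 ≈ -0.00011443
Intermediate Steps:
T = 36 (T = 9*4 = 36)
1/(o(T) - 15*13*45) = 1/(36 - 15*13*45) = 1/(36 - 195*45) = 1/(36 - 8775) = 1/(-8739) = -1/8739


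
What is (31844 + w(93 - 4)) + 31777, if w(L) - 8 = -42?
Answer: 63587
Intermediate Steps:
w(L) = -34 (w(L) = 8 - 42 = -34)
(31844 + w(93 - 4)) + 31777 = (31844 - 34) + 31777 = 31810 + 31777 = 63587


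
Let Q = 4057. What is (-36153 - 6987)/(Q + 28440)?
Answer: -43140/32497 ≈ -1.3275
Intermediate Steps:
(-36153 - 6987)/(Q + 28440) = (-36153 - 6987)/(4057 + 28440) = -43140/32497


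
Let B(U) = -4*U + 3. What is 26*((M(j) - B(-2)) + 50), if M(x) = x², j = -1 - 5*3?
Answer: 7670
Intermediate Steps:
j = -16 (j = -1 - 15 = -16)
B(U) = 3 - 4*U
26*((M(j) - B(-2)) + 50) = 26*(((-16)² - (3 - 4*(-2))) + 50) = 26*((256 - (3 + 8)) + 50) = 26*((256 - 1*11) + 50) = 26*((256 - 11) + 50) = 26*(245 + 50) = 26*295 = 7670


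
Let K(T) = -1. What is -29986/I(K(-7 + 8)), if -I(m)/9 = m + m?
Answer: -14993/9 ≈ -1665.9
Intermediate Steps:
I(m) = -18*m (I(m) = -9*(m + m) = -18*m)
-29986/I(K(-7 + 8)) = -29986/((-18*(-1))) = -29986/18 = -29986*1/18 = -14993/9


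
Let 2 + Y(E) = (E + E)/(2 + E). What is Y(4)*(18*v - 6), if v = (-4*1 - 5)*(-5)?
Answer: -536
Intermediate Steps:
v = 45 (v = (-4 - 5)*(-5) = -9*(-5) = 45)
Y(E) = -2 + 2*E/(2 + E) (Y(E) = -2 + (E + E)/(2 + E) = -2 + (2*E)/(2 + E) = -2 + 2*E/(2 + E))
Y(4)*(18*v - 6) = (-4/(2 + 4))*(18*45 - 6) = (-4/6)*(810 - 6) = -4*⅙*804 = -⅔*804 = -536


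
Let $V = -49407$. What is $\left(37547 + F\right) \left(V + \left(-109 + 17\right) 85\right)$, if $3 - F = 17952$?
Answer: $-1121534746$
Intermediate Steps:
$F = -17949$ ($F = 3 - 17952 = -17949$)
$\left(37547 + F\right) \left(V + \left(-109 + 17\right) 85\right) = \left(37547 - 17949\right) \left(-49407 + \left(-109 + 17\right) 85\right) = 19598 \left(-49407 - 7820\right) = 19598 \left(-57227\right) = -1121534746$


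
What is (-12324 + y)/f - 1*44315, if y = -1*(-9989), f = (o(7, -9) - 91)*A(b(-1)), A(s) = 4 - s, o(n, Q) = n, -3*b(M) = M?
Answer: -13646685/308 ≈ -44307.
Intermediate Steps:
b(M) = -M/3
f = -308 (f = (7 - 91)*(4 - (-1)*(-1)/3) = -84*(4 - 1*⅓) = -84*(4 - ⅓) = -84*11/3 = -308)
y = 9989
(-12324 + y)/f - 1*44315 = (-12324 + 9989)/(-308) - 1*44315 = -2335*(-1/308) - 44315 = 2335/308 - 44315 = -13646685/308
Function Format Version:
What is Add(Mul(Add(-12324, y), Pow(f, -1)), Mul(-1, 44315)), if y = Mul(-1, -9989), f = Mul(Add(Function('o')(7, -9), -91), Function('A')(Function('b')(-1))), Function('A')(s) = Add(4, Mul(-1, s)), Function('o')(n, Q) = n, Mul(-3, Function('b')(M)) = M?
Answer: Rational(-13646685, 308) ≈ -44307.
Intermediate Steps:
Function('b')(M) = Mul(Rational(-1, 3), M)
f = -308 (f = Mul(Add(7, -91), Add(4, Mul(-1, Mul(Rational(-1, 3), -1)))) = Mul(-84, Add(4, Mul(-1, Rational(1, 3)))) = Mul(-84, Add(4, Rational(-1, 3))) = Mul(-84, Rational(11, 3)) = -308)
y = 9989
Add(Mul(Add(-12324, y), Pow(f, -1)), Mul(-1, 44315)) = Add(Mul(Add(-12324, 9989), Pow(-308, -1)), Mul(-1, 44315)) = Add(Mul(-2335, Rational(-1, 308)), -44315) = Add(Rational(2335, 308), -44315) = Rational(-13646685, 308)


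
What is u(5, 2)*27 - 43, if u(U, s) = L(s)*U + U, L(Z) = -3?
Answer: -313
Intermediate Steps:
u(U, s) = -2*U (u(U, s) = -3*U + U = -2*U)
u(5, 2)*27 - 43 = -2*5*27 - 43 = -10*27 - 43 = -270 - 43 = -313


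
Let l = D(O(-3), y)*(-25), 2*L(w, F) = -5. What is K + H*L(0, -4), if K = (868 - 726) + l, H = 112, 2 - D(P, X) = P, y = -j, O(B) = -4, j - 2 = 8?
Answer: -288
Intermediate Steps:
j = 10 (j = 2 + 8 = 10)
y = -10 (y = -1*10 = -10)
D(P, X) = 2 - P
L(w, F) = -5/2 (L(w, F) = (1/2)*(-5) = -5/2)
l = -150 (l = (2 - 1*(-4))*(-25) = (2 + 4)*(-25) = 6*(-25) = -150)
K = -8 (K = (868 - 726) - 150 = 142 - 150 = -8)
K + H*L(0, -4) = -8 + 112*(-5/2) = -8 - 280 = -288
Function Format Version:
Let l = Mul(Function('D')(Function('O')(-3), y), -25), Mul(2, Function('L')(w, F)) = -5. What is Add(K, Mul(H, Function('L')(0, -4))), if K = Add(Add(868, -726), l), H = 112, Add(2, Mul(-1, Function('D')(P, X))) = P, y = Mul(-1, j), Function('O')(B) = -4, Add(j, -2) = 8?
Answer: -288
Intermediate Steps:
j = 10 (j = Add(2, 8) = 10)
y = -10 (y = Mul(-1, 10) = -10)
Function('D')(P, X) = Add(2, Mul(-1, P))
Function('L')(w, F) = Rational(-5, 2) (Function('L')(w, F) = Mul(Rational(1, 2), -5) = Rational(-5, 2))
l = -150 (l = Mul(Add(2, Mul(-1, -4)), -25) = Mul(Add(2, 4), -25) = Mul(6, -25) = -150)
K = -8 (K = Add(Add(868, -726), -150) = Add(142, -150) = -8)
Add(K, Mul(H, Function('L')(0, -4))) = Add(-8, Mul(112, Rational(-5, 2))) = Add(-8, -280) = -288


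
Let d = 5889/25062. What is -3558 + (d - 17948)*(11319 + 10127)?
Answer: -1607774611533/4177 ≈ -3.8491e+8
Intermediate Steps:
d = 1963/8354 (d = 5889*(1/25062) = 1963/8354 ≈ 0.23498)
-3558 + (d - 17948)*(11319 + 10127) = -3558 + (1963/8354 - 17948)*(11319 + 10127) = -3558 - 149935629/8354*21446 = -3558 - 1607759749767/4177 = -1607774611533/4177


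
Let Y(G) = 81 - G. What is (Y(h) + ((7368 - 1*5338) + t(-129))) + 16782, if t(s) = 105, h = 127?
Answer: 18871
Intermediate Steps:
(Y(h) + ((7368 - 1*5338) + t(-129))) + 16782 = ((81 - 1*127) + ((7368 - 1*5338) + 105)) + 16782 = ((81 - 127) + ((7368 - 5338) + 105)) + 16782 = (-46 + (2030 + 105)) + 16782 = (-46 + 2135) + 16782 = 2089 + 16782 = 18871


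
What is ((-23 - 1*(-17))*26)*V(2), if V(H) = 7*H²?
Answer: -4368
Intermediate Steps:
((-23 - 1*(-17))*26)*V(2) = ((-23 - 1*(-17))*26)*(7*2²) = ((-23 + 17)*26)*(7*4) = -6*26*28 = -156*28 = -4368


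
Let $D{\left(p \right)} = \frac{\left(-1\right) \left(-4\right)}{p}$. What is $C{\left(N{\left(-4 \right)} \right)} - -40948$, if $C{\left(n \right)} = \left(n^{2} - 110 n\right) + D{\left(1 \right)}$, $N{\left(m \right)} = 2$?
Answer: $40736$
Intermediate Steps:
$D{\left(p \right)} = \frac{4}{p}$
$C{\left(n \right)} = 4 + n^{2} - 110 n$ ($C{\left(n \right)} = \left(n^{2} - 110 n\right) + \frac{4}{1} = \left(n^{2} - 110 n\right) + 4 \cdot 1 = \left(n^{2} - 110 n\right) + 4 = 4 + n^{2} - 110 n$)
$C{\left(N{\left(-4 \right)} \right)} - -40948 = \left(4 + 2^{2} - 220\right) - -40948 = \left(4 + 4 - 220\right) + 40948 = -212 + 40948 = 40736$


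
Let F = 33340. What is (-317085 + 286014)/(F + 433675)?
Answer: -31071/467015 ≈ -0.066531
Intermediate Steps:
(-317085 + 286014)/(F + 433675) = (-317085 + 286014)/(33340 + 433675) = -31071/467015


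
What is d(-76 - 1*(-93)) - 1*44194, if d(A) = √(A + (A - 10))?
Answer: -44194 + 2*√6 ≈ -44189.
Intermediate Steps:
d(A) = √(-10 + 2*A) (d(A) = √(A + (-10 + A)) = √(-10 + 2*A))
d(-76 - 1*(-93)) - 1*44194 = √(-10 + 2*(-76 - 1*(-93))) - 1*44194 = √(-10 + 2*(-76 + 93)) - 44194 = √(-10 + 2*17) - 44194 = √(-10 + 34) - 44194 = √24 - 44194 = 2*√6 - 44194 = -44194 + 2*√6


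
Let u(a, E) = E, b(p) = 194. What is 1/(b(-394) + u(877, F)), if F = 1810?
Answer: 1/2004 ≈ 0.00049900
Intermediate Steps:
1/(b(-394) + u(877, F)) = 1/(194 + 1810) = 1/2004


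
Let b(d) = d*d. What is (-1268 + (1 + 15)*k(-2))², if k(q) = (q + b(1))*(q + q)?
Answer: 1449616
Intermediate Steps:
b(d) = d²
k(q) = 2*q*(1 + q) (k(q) = (q + 1²)*(q + q) = (q + 1)*(2*q) = (1 + q)*(2*q) = 2*q*(1 + q))
(-1268 + (1 + 15)*k(-2))² = (-1268 + (1 + 15)*(2*(-2)*(1 - 2)))² = (-1268 + 16*(2*(-2)*(-1)))² = (-1268 + 16*4)² = (-1268 + 64)² = (-1204)² = 1449616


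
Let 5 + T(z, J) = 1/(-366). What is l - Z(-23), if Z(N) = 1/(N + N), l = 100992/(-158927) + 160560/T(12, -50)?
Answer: -429617799861175/13385785502 ≈ -32095.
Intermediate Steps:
T(z, J) = -1831/366 (T(z, J) = -5 + 1/(-366) = -5 - 1/366 = -1831/366)
l = -9339523714272/290995337 (l = 100992/(-158927) + 160560/(-1831/366) = 100992*(-1/158927) + 160560*(-366/1831) = -100992/158927 - 58764960/1831 = -9339523714272/290995337 ≈ -32095.)
Z(N) = 1/(2*N)
l - Z(-23) = -9339523714272/290995337 - 1/(2*(-23)) = -9339523714272/290995337 - (-1)/(2*23) = -9339523714272/290995337 - 1*(-1/46) = -9339523714272/290995337 + 1/46 = -429617799861175/13385785502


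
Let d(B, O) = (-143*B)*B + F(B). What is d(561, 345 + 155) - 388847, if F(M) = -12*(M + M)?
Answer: -45407414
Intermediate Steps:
F(M) = -24*M
d(B, O) = -143*B² - 24*B (d(B, O) = (-143*B)*B - 24*B = -143*B² - 24*B)
d(561, 345 + 155) - 388847 = 561*(-24 - 143*561) - 388847 = 561*(-24 - 80223) - 388847 = 561*(-80247) - 388847 = -45018567 - 388847 = -45407414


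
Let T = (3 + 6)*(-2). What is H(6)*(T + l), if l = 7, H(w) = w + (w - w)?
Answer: -66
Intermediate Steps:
H(w) = w (H(w) = w + 0 = w)
T = -18 (T = 9*(-2) = -18)
H(6)*(T + l) = 6*(-18 + 7) = 6*(-11) = -66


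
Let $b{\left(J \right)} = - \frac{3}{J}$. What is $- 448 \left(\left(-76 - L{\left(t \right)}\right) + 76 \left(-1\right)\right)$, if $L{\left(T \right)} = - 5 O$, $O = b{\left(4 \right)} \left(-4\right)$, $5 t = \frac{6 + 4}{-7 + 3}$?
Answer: $61376$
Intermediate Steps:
$t = - \frac{1}{2}$ ($t = \frac{\left(6 + 4\right) \frac{1}{-7 + 3}}{5} = \frac{10 \frac{1}{-4}}{5} = \frac{10 \left(- \frac{1}{4}\right)}{5} = \frac{1}{5} \left(- \frac{5}{2}\right) = - \frac{1}{2} \approx -0.5$)
$O = 3$ ($O = - \frac{3}{4} \left(-4\right) = \left(-3\right) \frac{1}{4} \left(-4\right) = \left(- \frac{3}{4}\right) \left(-4\right) = 3$)
$L{\left(T \right)} = -15$ ($L{\left(T \right)} = \left(-5\right) 3 = -15$)
$- 448 \left(\left(-76 - L{\left(t \right)}\right) + 76 \left(-1\right)\right) = - 448 \left(\left(-76 - -15\right) + 76 \left(-1\right)\right) = - 448 \left(\left(-76 + 15\right) - 76\right) = - 448 \left(-61 - 76\right) = \left(-448\right) \left(-137\right) = 61376$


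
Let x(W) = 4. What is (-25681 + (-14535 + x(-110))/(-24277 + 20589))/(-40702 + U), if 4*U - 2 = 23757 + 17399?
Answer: 94696997/112161300 ≈ 0.84429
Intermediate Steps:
U = 20579/2 (U = ½ + (23757 + 17399)/4 = ½ + (¼)*41156 = ½ + 10289 = 20579/2 ≈ 10290.)
(-25681 + (-14535 + x(-110))/(-24277 + 20589))/(-40702 + U) = (-25681 + (-14535 + 4)/(-24277 + 20589))/(-40702 + 20579/2) = (-25681 - 14531/(-3688))/(-60825/2) = (-25681 - 14531*(-1/3688))*(-2/60825) = (-25681 + 14531/3688)*(-2/60825) = -94696997/3688*(-2/60825) = 94696997/112161300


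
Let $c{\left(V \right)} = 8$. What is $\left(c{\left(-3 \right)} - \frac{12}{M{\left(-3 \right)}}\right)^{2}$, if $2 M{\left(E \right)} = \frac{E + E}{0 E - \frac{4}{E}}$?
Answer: $\frac{1600}{9} \approx 177.78$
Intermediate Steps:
$M{\left(E \right)} = - \frac{E^{2}}{4}$ ($M{\left(E \right)} = \frac{\left(E + E\right) \frac{1}{0 E - \frac{4}{E}}}{2} = \frac{2 E \frac{1}{0 - \frac{4}{E}}}{2} = \frac{2 E \frac{1}{\left(-4\right) \frac{1}{E}}}{2} = \frac{2 E \left(- \frac{E}{4}\right)}{2} = \frac{\left(- \frac{1}{2}\right) E^{2}}{2} = - \frac{E^{2}}{4}$)
$\left(c{\left(-3 \right)} - \frac{12}{M{\left(-3 \right)}}\right)^{2} = \left(8 - \frac{12}{\left(- \frac{1}{4}\right) \left(-3\right)^{2}}\right)^{2} = \left(8 - \frac{12}{\left(- \frac{1}{4}\right) 9}\right)^{2} = \left(8 - \frac{12}{- \frac{9}{4}}\right)^{2} = \left(8 - - \frac{16}{3}\right)^{2} = \left(8 + \frac{16}{3}\right)^{2} = \left(\frac{40}{3}\right)^{2} = \frac{1600}{9}$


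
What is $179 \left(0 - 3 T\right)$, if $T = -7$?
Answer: $3759$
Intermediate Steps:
$179 \left(0 - 3 T\right) = 179 \left(0 - -21\right) = 179 \left(0 + 21\right) = 179 \cdot 21 = 3759$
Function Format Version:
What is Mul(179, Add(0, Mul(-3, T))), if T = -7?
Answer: 3759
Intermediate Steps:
Mul(179, Add(0, Mul(-3, T))) = Mul(179, Add(0, Mul(-3, -7))) = Mul(179, Add(0, 21)) = Mul(179, 21) = 3759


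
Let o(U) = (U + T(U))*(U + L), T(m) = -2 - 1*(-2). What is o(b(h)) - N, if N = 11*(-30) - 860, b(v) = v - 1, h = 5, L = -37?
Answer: 1058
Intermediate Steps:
T(m) = 0 (T(m) = -2 + 2 = 0)
b(v) = -1 + v
o(U) = U*(-37 + U) (o(U) = (U + 0)*(U - 37) = U*(-37 + U))
N = -1190 (N = -330 - 860 = -1190)
o(b(h)) - N = (-1 + 5)*(-37 + (-1 + 5)) - 1*(-1190) = 4*(-37 + 4) + 1190 = 4*(-33) + 1190 = -132 + 1190 = 1058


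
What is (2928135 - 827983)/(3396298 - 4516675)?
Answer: -2100152/1120377 ≈ -1.8745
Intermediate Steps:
(2928135 - 827983)/(3396298 - 4516675) = 2100152/(-1120377) = 2100152*(-1/1120377) = -2100152/1120377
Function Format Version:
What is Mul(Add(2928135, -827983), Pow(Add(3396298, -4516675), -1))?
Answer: Rational(-2100152, 1120377) ≈ -1.8745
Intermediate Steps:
Mul(Add(2928135, -827983), Pow(Add(3396298, -4516675), -1)) = Mul(2100152, Pow(-1120377, -1)) = Mul(2100152, Rational(-1, 1120377)) = Rational(-2100152, 1120377)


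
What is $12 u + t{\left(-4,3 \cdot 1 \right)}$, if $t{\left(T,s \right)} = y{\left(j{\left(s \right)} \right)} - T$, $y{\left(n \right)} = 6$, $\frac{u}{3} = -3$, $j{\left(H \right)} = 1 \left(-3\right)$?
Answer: $-98$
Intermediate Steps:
$j{\left(H \right)} = -3$
$u = -9$ ($u = 3 \left(-3\right) = -9$)
$t{\left(T,s \right)} = 6 - T$
$12 u + t{\left(-4,3 \cdot 1 \right)} = 12 \left(-9\right) + \left(6 - -4\right) = -108 + \left(6 + 4\right) = -108 + 10 = -98$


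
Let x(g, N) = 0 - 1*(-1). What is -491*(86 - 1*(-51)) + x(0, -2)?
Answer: -67266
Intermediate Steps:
x(g, N) = 1 (x(g, N) = 0 + 1 = 1)
-491*(86 - 1*(-51)) + x(0, -2) = -491*(86 - 1*(-51)) + 1 = -491*(86 + 51) + 1 = -491*137 + 1 = -67267 + 1 = -67266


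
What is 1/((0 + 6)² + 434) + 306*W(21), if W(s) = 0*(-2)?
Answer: 1/470 ≈ 0.0021277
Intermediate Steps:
W(s) = 0
1/((0 + 6)² + 434) + 306*W(21) = 1/((0 + 6)² + 434) + 306*0 = 1/(6² + 434) + 0 = 1/(36 + 434) + 0 = 1/470 + 0 = 1/470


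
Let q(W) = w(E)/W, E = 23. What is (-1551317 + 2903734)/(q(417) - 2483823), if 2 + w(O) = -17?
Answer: -563957889/1035754210 ≈ -0.54449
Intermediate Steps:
w(O) = -19 (w(O) = -2 - 17 = -19)
q(W) = -19/W
(-1551317 + 2903734)/(q(417) - 2483823) = (-1551317 + 2903734)/(-19/417 - 2483823) = 1352417/(-19*1/417 - 2483823) = 1352417/(-19/417 - 2483823) = 1352417/(-1035754210/417) = 1352417*(-417/1035754210) = -563957889/1035754210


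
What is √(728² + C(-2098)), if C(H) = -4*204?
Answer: 4*√33073 ≈ 727.44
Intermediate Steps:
C(H) = -816
√(728² + C(-2098)) = √(728² - 816) = √(529984 - 816) = √529168 = 4*√33073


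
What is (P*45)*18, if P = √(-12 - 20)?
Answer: 3240*I*√2 ≈ 4582.1*I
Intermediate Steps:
P = 4*I*√2 (P = √(-32) = 4*I*√2 ≈ 5.6569*I)
(P*45)*18 = ((4*I*√2)*45)*18 = (180*I*√2)*18 = 3240*I*√2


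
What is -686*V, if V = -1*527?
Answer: 361522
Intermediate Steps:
V = -527
-686*V = -686*(-527) = 361522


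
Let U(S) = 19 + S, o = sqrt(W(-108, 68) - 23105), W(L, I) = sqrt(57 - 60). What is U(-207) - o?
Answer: -188 - sqrt(-23105 + I*sqrt(3)) ≈ -188.01 - 152.0*I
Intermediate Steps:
W(L, I) = I*sqrt(3) (W(L, I) = sqrt(-3) = I*sqrt(3))
o = sqrt(-23105 + I*sqrt(3)) (o = sqrt(I*sqrt(3) - 23105) = sqrt(-23105 + I*sqrt(3)) ≈ 0.0057 + 152.0*I)
U(-207) - o = (19 - 207) - sqrt(-23105 + I*sqrt(3)) = -188 - sqrt(-23105 + I*sqrt(3))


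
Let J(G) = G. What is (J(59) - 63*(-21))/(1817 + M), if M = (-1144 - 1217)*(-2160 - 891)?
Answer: 691/3602614 ≈ 0.00019181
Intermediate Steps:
M = 7203411 (M = -2361*(-3051) = 7203411)
(J(59) - 63*(-21))/(1817 + M) = (59 - 63*(-21))/(1817 + 7203411) = (59 + 1323)/7205228 = 1382*(1/7205228) = 691/3602614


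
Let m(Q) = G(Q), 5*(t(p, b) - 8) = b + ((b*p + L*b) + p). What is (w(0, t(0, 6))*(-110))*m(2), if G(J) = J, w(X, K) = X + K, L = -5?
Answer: -704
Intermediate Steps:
t(p, b) = 8 - 4*b/5 + p/5 + b*p/5 (t(p, b) = 8 + (b + ((b*p - 5*b) + p))/5 = 8 + (b + ((-5*b + b*p) + p))/5 = 8 + (b + (p - 5*b + b*p))/5 = 8 + (p - 4*b + b*p)/5 = 8 + (-4*b/5 + p/5 + b*p/5) = 8 - 4*b/5 + p/5 + b*p/5)
w(X, K) = K + X
m(Q) = Q
(w(0, t(0, 6))*(-110))*m(2) = (((8 - 4/5*6 + (1/5)*0 + (1/5)*6*0) + 0)*(-110))*2 = (((8 - 24/5 + 0 + 0) + 0)*(-110))*2 = ((16/5 + 0)*(-110))*2 = ((16/5)*(-110))*2 = -352*2 = -704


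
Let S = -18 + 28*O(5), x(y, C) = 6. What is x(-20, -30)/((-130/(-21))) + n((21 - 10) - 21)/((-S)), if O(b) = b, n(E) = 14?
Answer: 3388/3965 ≈ 0.85448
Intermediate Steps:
S = 122 (S = -18 + 28*5 = -18 + 140 = 122)
x(-20, -30)/((-130/(-21))) + n((21 - 10) - 21)/((-S)) = 6/((-130/(-21))) + 14/((-1*122)) = 6/((-1/21*(-130))) + 14/(-122) = 6/(130/21) + 14*(-1/122) = 6*(21/130) - 7/61 = 63/65 - 7/61 = 3388/3965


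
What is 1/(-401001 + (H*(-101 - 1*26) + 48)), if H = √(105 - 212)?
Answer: I/(-400953*I + 127*√107) ≈ -2.494e-6 + 8.1715e-9*I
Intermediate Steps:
H = I*√107 (H = √(-107) = I*√107 ≈ 10.344*I)
1/(-401001 + (H*(-101 - 1*26) + 48)) = 1/(-401001 + ((I*√107)*(-101 - 1*26) + 48)) = 1/(-401001 + ((I*√107)*(-101 - 26) + 48)) = 1/(-401001 + ((I*√107)*(-127) + 48)) = 1/(-401001 + (-127*I*√107 + 48)) = 1/(-401001 + (48 - 127*I*√107)) = 1/(-400953 - 127*I*√107)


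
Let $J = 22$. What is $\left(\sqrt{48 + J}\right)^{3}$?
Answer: $70 \sqrt{70} \approx 585.66$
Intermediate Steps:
$\left(\sqrt{48 + J}\right)^{3} = \left(\sqrt{48 + 22}\right)^{3} = \left(\sqrt{70}\right)^{3} = 70 \sqrt{70}$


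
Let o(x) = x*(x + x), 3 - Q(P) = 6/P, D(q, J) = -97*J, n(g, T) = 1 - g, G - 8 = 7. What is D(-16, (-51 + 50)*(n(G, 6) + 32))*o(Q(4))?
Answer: 7857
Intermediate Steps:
G = 15 (G = 8 + 7 = 15)
Q(P) = 3 - 6/P
o(x) = 2*x² (o(x) = x*(2*x) = 2*x²)
D(-16, (-51 + 50)*(n(G, 6) + 32))*o(Q(4)) = (-97*(-51 + 50)*((1 - 1*15) + 32))*(2*(3 - 6/4)²) = (-(-97)*((1 - 15) + 32))*(2*(3 - 6*¼)²) = (-(-97)*(-14 + 32))*(2*(3 - 3/2)²) = (-(-97)*18)*(2*(3/2)²) = (-97*(-18))*(2*(9/4)) = 1746*(9/2) = 7857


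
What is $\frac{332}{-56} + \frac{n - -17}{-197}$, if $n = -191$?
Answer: $- \frac{13915}{2758} \approx -5.0453$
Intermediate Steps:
$\frac{332}{-56} + \frac{n - -17}{-197} = \frac{332}{-56} + \frac{-191 - -17}{-197} = 332 \left(- \frac{1}{56}\right) + \left(-191 + 17\right) \left(- \frac{1}{197}\right) = - \frac{83}{14} - - \frac{174}{197} = - \frac{83}{14} + \frac{174}{197} = - \frac{13915}{2758}$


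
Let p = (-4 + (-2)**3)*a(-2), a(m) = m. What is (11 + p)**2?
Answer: 1225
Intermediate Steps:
p = 24 (p = (-4 + (-2)**3)*(-2) = (-4 - 8)*(-2) = -12*(-2) = 24)
(11 + p)**2 = (11 + 24)**2 = 35**2 = 1225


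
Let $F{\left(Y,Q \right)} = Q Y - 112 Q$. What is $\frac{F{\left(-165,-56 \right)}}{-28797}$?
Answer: $- \frac{15512}{28797} \approx -0.53867$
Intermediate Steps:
$F{\left(Y,Q \right)} = - 112 Q + Q Y$
$\frac{F{\left(-165,-56 \right)}}{-28797} = \frac{\left(-56\right) \left(-112 - 165\right)}{-28797} = \left(-56\right) \left(-277\right) \left(- \frac{1}{28797}\right) = 15512 \left(- \frac{1}{28797}\right) = - \frac{15512}{28797}$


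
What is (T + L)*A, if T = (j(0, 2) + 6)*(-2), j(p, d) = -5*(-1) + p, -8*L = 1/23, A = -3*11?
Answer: 133617/184 ≈ 726.18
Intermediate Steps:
A = -33
L = -1/184 (L = -1/8/23 = -1/8*1/23 = -1/184 ≈ -0.0054348)
j(p, d) = 5 + p
T = -22 (T = ((5 + 0) + 6)*(-2) = (5 + 6)*(-2) = 11*(-2) = -22)
(T + L)*A = (-22 - 1/184)*(-33) = -4049/184*(-33) = 133617/184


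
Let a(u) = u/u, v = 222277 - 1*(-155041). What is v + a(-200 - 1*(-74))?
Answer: 377319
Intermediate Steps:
v = 377318 (v = 222277 + 155041 = 377318)
a(u) = 1
v + a(-200 - 1*(-74)) = 377318 + 1 = 377319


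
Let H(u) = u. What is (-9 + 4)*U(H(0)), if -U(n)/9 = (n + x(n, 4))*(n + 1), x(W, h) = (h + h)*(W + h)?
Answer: 1440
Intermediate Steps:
x(W, h) = 2*h*(W + h) (x(W, h) = (2*h)*(W + h) = 2*h*(W + h))
U(n) = -9*(1 + n)*(32 + 9*n) (U(n) = -9*(n + 2*4*(n + 4))*(n + 1) = -9*(n + 2*4*(4 + n))*(1 + n) = -9*(n + (32 + 8*n))*(1 + n) = -9*(32 + 9*n)*(1 + n) = -9*(1 + n)*(32 + 9*n))
(-9 + 4)*U(H(0)) = (-9 + 4)*(-288 - 369*0 - 81*0²) = -5*(-288 + 0 - 81*0) = -5*(-288 + 0 + 0) = -5*(-288) = 1440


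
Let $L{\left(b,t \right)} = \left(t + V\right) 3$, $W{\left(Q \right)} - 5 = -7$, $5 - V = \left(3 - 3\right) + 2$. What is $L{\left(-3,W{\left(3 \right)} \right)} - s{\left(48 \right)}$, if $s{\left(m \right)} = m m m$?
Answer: $-110589$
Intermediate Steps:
$V = 3$ ($V = 5 - \left(\left(3 - 3\right) + 2\right) = 5 - \left(0 + 2\right) = 5 - 2 = 3$)
$W{\left(Q \right)} = -2$ ($W{\left(Q \right)} = 5 - 7 = -2$)
$L{\left(b,t \right)} = 9 + 3 t$ ($L{\left(b,t \right)} = \left(t + 3\right) 3 = \left(3 + t\right) 3 = 9 + 3 t$)
$s{\left(m \right)} = m^{3}$ ($s{\left(m \right)} = m^{2} m = m^{3}$)
$L{\left(-3,W{\left(3 \right)} \right)} - s{\left(48 \right)} = \left(9 + 3 \left(-2\right)\right) - 48^{3} = \left(9 - 6\right) - 110592 = 3 - 110592 = -110589$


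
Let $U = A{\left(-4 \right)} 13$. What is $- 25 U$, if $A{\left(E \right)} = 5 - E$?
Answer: $-2925$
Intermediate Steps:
$U = 117$ ($U = \left(5 - -4\right) 13 = \left(5 + 4\right) 13 = 9 \cdot 13 = 117$)
$- 25 U = \left(-25\right) 117 = -2925$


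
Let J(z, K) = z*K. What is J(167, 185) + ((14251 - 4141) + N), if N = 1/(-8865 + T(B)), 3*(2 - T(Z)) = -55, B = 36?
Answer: 1088026667/26534 ≈ 41005.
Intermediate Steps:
T(Z) = 61/3 (T(Z) = 2 - ⅓*(-55) = 2 + 55/3 = 61/3)
N = -3/26534 (N = 1/(-8865 + 61/3) = 1/(-26534/3) = -3/26534 ≈ -0.00011306)
J(z, K) = K*z
J(167, 185) + ((14251 - 4141) + N) = 185*167 + ((14251 - 4141) - 3/26534) = 30895 + (10110 - 3/26534) = 30895 + 268258737/26534 = 1088026667/26534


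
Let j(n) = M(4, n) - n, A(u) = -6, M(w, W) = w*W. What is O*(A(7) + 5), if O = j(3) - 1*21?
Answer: 12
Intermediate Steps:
M(w, W) = W*w
j(n) = 3*n (j(n) = n*4 - n = 4*n - n = 3*n)
O = -12 (O = 3*3 - 1*21 = 9 - 21 = -12)
O*(A(7) + 5) = -12*(-6 + 5) = -12*(-1) = 12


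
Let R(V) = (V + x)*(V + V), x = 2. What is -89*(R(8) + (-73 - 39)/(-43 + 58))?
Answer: -203632/15 ≈ -13575.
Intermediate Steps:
R(V) = 2*V*(2 + V) (R(V) = (V + 2)*(V + V) = (2 + V)*(2*V) = 2*V*(2 + V))
-89*(R(8) + (-73 - 39)/(-43 + 58)) = -89*(2*8*(2 + 8) + (-73 - 39)/(-43 + 58)) = -89*(2*8*10 - 112/15) = -89*(160 - 112*1/15) = -89*(160 - 112/15) = -89*2288/15 = -203632/15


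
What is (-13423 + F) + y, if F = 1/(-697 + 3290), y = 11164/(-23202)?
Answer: -403797000764/30081393 ≈ -13423.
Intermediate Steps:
y = -5582/11601 (y = 11164*(-1/23202) = -5582/11601 ≈ -0.48117)
F = 1/2593 ≈ 0.00038565
(-13423 + F) + y = (-13423 + 1/2593) - 5582/11601 = -34805838/2593 - 5582/11601 = -403797000764/30081393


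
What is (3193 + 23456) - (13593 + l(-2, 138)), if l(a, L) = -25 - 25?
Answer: 13106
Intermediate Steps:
l(a, L) = -50
(3193 + 23456) - (13593 + l(-2, 138)) = (3193 + 23456) - (13593 - 50) = 26649 - 1*13543 = 26649 - 13543 = 13106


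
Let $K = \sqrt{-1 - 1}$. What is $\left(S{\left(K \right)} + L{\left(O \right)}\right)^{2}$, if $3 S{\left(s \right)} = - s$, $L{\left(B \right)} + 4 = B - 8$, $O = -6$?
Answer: $\frac{\left(54 + i \sqrt{2}\right)^{2}}{9} \approx 323.78 + 16.971 i$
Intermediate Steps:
$L{\left(B \right)} = -12 + B$ ($L{\left(B \right)} = -4 + \left(B - 8\right) = -4 + \left(-8 + B\right) = -12 + B$)
$K = i \sqrt{2}$ ($K = \sqrt{-2} = i \sqrt{2} \approx 1.4142 i$)
$S{\left(s \right)} = - \frac{s}{3}$ ($S{\left(s \right)} = \frac{\left(-1\right) s}{3} = - \frac{s}{3}$)
$\left(S{\left(K \right)} + L{\left(O \right)}\right)^{2} = \left(- \frac{i \sqrt{2}}{3} - 18\right)^{2} = \left(-18 - \frac{i \sqrt{2}}{3}\right)^{2}$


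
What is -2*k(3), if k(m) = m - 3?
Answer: 0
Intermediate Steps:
k(m) = -3 + m
-2*k(3) = -2*(-3 + 3) = -2*0 = 0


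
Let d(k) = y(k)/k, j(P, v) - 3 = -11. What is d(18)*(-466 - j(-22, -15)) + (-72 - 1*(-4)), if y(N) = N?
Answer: -526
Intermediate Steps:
j(P, v) = -8 (j(P, v) = 3 - 11 = -8)
d(k) = 1 (d(k) = k/k = 1)
d(18)*(-466 - j(-22, -15)) + (-72 - 1*(-4)) = 1*(-466 - 1*(-8)) + (-72 - 1*(-4)) = 1*(-466 + 8) + (-72 + 4) = 1*(-458) - 68 = -458 - 68 = -526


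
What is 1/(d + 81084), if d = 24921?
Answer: 1/106005 ≈ 9.4335e-6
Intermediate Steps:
1/(d + 81084) = 1/(24921 + 81084) = 1/106005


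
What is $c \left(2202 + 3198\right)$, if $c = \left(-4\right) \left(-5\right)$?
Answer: $108000$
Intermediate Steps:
$c = 20$
$c \left(2202 + 3198\right) = 20 \left(2202 + 3198\right) = 20 \cdot 5400 = 108000$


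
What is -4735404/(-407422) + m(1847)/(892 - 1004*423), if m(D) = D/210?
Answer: 210720366341783/18129871578000 ≈ 11.623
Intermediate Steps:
m(D) = D/210 (m(D) = D*(1/210) = D/210)
-4735404/(-407422) + m(1847)/(892 - 1004*423) = -4735404/(-407422) + ((1/210)*1847)/(892 - 1004*423) = -4735404*(-1/407422) + 1847/(210*(892 - 424692)) = 2367702/203711 + (1847/210)/(-423800) = 2367702/203711 + (1847/210)*(-1/423800) = 2367702/203711 - 1847/88998000 = 210720366341783/18129871578000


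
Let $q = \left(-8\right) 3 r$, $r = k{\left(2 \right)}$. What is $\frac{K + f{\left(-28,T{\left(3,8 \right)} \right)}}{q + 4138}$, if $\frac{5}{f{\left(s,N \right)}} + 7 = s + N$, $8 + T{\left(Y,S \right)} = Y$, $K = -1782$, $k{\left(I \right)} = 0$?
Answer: $- \frac{14257}{33104} \approx -0.43067$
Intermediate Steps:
$r = 0$
$T{\left(Y,S \right)} = -8 + Y$
$q = 0$ ($q = \left(-8\right) 3 \cdot 0 = \left(-24\right) 0 = 0$)
$f{\left(s,N \right)} = \frac{5}{-7 + N + s}$ ($f{\left(s,N \right)} = \frac{5}{-7 + \left(s + N\right)} = \frac{5}{-7 + \left(N + s\right)} = \frac{5}{-7 + N + s}$)
$\frac{K + f{\left(-28,T{\left(3,8 \right)} \right)}}{q + 4138} = \frac{-1782 + \frac{5}{-7 + \left(-8 + 3\right) - 28}}{0 + 4138} = \frac{-1782 + \frac{5}{-7 - 5 - 28}}{4138} = \left(-1782 + \frac{5}{-40}\right) \frac{1}{4138} = \left(-1782 + 5 \left(- \frac{1}{40}\right)\right) \frac{1}{4138} = \left(-1782 - \frac{1}{8}\right) \frac{1}{4138} = \left(- \frac{14257}{8}\right) \frac{1}{4138} = - \frac{14257}{33104}$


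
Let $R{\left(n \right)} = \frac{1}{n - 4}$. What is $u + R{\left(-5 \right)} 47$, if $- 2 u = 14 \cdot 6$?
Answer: $- \frac{425}{9} \approx -47.222$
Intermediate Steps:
$u = -42$ ($u = - \frac{14 \cdot 6}{2} = \left(- \frac{1}{2}\right) 84 = -42$)
$R{\left(n \right)} = \frac{1}{-4 + n}$
$u + R{\left(-5 \right)} 47 = -42 + \frac{1}{-4 - 5} \cdot 47 = -42 + \frac{1}{-9} \cdot 47 = -42 - \frac{47}{9} = - \frac{425}{9}$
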